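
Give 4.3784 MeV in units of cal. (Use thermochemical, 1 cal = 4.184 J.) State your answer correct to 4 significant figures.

1.677e-13 calories

1 MeV = 3.82929e-14 cal.
Then 4.3784 × 3.82929e-14 ≈ 1.677e-13 cal.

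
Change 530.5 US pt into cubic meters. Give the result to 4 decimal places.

0.2510 m³

1 US pt = 0.000473176 m³.
Then 530.5 × 0.000473176 ≈ 0.2510 m³.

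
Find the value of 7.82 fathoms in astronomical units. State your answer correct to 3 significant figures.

9.56e-11 astronomical units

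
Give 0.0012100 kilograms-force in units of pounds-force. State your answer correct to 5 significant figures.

0.0026676 lbf

1 kgf = 2.20462 lbf.
Thus 0.0012100 × 2.20462 ≈ 0.0026676 lbf.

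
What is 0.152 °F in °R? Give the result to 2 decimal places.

459.82 °R

°R = °F + 459.67.
Applying the formula gives 459.82 °R.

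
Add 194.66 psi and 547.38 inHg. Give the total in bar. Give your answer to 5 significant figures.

31.958 bar

194.66 psi = 13.4213 bar and 547.38 inHg = 18.5364 bar.
13.4213 + 18.5364 ≈ 31.958 bar.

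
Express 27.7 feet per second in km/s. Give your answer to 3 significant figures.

0.00844 km/s

1 foot per second = 0.000304800 km/s.
Thus 27.7 × 0.000304800 ≈ 0.00844 km/s.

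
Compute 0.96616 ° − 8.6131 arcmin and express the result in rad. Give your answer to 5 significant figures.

0.014357 rad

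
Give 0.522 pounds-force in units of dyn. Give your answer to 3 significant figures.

232000 dyn

1 pound-force = 444822 dynes.
So 0.522 × 444822 ≈ 232000 dyn.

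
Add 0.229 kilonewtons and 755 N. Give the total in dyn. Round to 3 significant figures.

9.84 × 10^7 dyn

0.229 kN = 2.29000 × 10^7 dyn and 755 N = 7.55000 × 10^7 dyn.
2.29000 × 10^7 + 7.55000 × 10^7 ≈ 9.84 × 10^7 dyn.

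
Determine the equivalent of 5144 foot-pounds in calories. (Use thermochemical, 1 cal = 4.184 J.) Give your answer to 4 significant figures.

1667 cal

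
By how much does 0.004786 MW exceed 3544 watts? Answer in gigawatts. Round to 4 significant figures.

1.242 × 10^-6 GW

0.004786 MW = 4.78600 × 10^-6 GW and 3544 W = 3.54400 × 10^-6 GW.
4.78600 × 10^-6 − 3.54400 × 10^-6 ≈ 1.242 × 10^-6 GW.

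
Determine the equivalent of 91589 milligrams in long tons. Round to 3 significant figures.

9.01e-5 long ton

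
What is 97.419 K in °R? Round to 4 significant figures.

°R = K × 9/5.
Applying the formula gives 175.4 °R.

175.4 °R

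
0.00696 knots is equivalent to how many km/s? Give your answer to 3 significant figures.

3.58 × 10^-6 km/s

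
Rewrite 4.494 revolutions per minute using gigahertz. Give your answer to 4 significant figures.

7.490e-11 GHz

1 revolution per minute = 1.66667e-11 gigahertz.
4.494 × 1.66667e-11 ≈ 7.490e-11 GHz.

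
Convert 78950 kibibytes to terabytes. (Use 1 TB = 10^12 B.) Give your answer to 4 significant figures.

8.084e-5 TB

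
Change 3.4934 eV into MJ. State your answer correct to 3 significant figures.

5.60 × 10^-25 MJ

1 electronvolt = 1.60218 × 10^-25 megajoules.
Then 3.4934 × 1.60218 × 10^-25 ≈ 5.60 × 10^-25 MJ.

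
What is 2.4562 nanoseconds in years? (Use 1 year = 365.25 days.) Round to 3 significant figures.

7.78e-17 years

1 nanosecond = 3.16881e-17 yr.
Then 2.4562 × 3.16881e-17 ≈ 7.78e-17 yr.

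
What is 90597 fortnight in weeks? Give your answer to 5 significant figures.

1 fortnight = 2.00000 wk.
So 90597 × 2.00000 ≈ 181190 wk.

181190 wk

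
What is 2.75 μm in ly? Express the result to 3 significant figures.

1 μm = 1.05700 × 10^-22 ly.
So 2.75 × 1.05700 × 10^-22 ≈ 2.91 × 10^-22 ly.

2.91 × 10^-22 ly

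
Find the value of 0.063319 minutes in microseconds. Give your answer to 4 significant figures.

3.799 × 10^6 μs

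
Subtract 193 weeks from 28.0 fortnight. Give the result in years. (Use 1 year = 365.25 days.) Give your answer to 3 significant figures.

-2.63 yr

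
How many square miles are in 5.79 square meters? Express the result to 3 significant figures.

2.24e-6 mi²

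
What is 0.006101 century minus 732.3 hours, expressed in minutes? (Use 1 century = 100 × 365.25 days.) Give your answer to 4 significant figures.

277000 minutes

0.006101 century = 320888.2 min and 732.3 h = 43938.00 min.
320888.2 − 43938.00 ≈ 277000 min.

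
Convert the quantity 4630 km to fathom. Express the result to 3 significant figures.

2.53 × 10^6 fathom

1 kilometer = 546.807 fathom.
Thus 4630 × 546.807 ≈ 2.53 × 10^6 fathom.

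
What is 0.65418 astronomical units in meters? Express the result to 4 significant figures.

1 au = 1.49598 × 10^11 meters.
Then 0.65418 × 1.49598 × 10^11 ≈ 9.786 × 10^10 m.

9.786 × 10^10 m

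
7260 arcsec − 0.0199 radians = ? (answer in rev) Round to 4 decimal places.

0.0024 rev

7260 arcsec = 0.00560185 rev and 0.0199 rad = 0.00316718 rev.
0.00560185 − 0.00316718 ≈ 0.0024 rev.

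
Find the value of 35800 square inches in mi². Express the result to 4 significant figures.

8.918 × 10^-6 mi²

1 square inch = 2.49098 × 10^-10 mi².
So 35800 × 2.49098 × 10^-10 ≈ 8.918 × 10^-6 mi².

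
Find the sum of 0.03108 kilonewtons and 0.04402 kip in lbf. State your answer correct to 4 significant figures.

51.01 lbf

0.03108 kN = 6.98706 lbf and 0.04402 kip = 44.0200 lbf.
6.98706 + 44.0200 ≈ 51.01 lbf.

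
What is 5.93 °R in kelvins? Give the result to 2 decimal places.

°R = K × 9/5.
Applying the formula gives 3.29 K.

3.29 kelvins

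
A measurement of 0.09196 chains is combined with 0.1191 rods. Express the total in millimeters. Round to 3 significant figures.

2450 mm

0.09196 chain = 1849.94 mm and 0.1191 rod = 598.978 mm.
1849.94 + 598.978 ≈ 2450 mm.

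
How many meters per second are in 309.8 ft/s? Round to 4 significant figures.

1 ft/s = 0.304800 m/s.
So 309.8 × 0.304800 ≈ 94.43 m/s.

94.43 m/s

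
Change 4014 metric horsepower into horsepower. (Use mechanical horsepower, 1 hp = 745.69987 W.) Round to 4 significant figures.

3959 horsepower

1 metric horsepower = 0.986320 hp.
So 4014 × 0.986320 ≈ 3959 hp.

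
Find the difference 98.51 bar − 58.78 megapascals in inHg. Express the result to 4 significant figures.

98.51 bar = 2909.00 inHg and 58.78 MPa = 17357.7 inHg.
2909.00 − 17357.7 ≈ -14450 inHg.

-14450 inHg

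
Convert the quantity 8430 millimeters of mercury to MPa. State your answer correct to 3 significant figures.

1.12 megapascals

1 mmHg = 0.000133322 megapascals.
8430 × 0.000133322 ≈ 1.12 MPa.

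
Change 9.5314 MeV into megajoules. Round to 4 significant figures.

1.527e-18 megajoules

1 MeV = 1.60218e-19 megajoules.
Then 9.5314 × 1.60218e-19 ≈ 1.527e-18 MJ.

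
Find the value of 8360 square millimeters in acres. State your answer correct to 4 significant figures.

2.066 × 10^-6 acre

1 square millimeter = 2.47105 × 10^-10 acre.
8360 × 2.47105 × 10^-10 ≈ 2.066 × 10^-6 acre.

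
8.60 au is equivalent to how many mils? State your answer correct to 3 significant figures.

1 au = 5.88968e+15 mils.
Then 8.60 × 5.88968e+15 ≈ 5.07e+16 mil.

5.07e+16 mils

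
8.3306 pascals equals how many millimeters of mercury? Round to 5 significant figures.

0.062485 millimeters of mercury

1 pascal = 0.00750062 mmHg.
So 8.3306 × 0.00750062 ≈ 0.062485 mmHg.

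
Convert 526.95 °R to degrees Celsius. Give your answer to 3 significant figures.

19.6 degrees Celsius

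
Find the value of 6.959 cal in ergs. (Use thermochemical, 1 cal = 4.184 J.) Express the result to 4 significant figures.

2.912e+8 ergs

1 cal = 4.18400e+7 ergs.
Then 6.959 × 4.18400e+7 ≈ 2.912e+8 erg.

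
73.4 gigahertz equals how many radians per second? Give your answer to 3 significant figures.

4.61e+11 radians per second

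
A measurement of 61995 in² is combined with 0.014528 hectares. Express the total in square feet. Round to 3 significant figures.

1990 ft²

61995 in² = 430.521 ft² and 0.014528 ha = 1563.78 ft².
430.521 + 1563.78 ≈ 1990 ft².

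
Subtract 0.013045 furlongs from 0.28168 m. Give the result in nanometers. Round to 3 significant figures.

0.28168 m = 2.81680 × 10^8 nm and 0.013045 furlong = 2.62424 × 10^9 nm.
2.81680 × 10^8 − 2.62424 × 10^9 ≈ -2.34 × 10^9 nm.

-2.34 × 10^9 nanometers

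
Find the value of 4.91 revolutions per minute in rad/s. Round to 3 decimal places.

1 revolution per minute = 0.104720 rad/s.
So 4.91 × 0.104720 ≈ 0.514 rad/s.

0.514 rad/s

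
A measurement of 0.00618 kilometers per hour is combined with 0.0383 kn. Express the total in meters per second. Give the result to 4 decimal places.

0.0214 m/s

0.00618 km/h = 0.00171667 m/s and 0.0383 kn = 0.0197032 m/s.
0.00171667 + 0.0197032 ≈ 0.0214 m/s.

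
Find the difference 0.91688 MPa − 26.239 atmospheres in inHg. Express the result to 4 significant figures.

0.91688 MPa = 270.755 inHg and 26.239 atm = 785.104 inHg.
270.755 − 785.104 ≈ -514.3 inHg.

-514.3 inHg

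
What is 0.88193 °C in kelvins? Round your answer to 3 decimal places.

274.032 kelvins

K = °C + 273.15.
Applying the formula gives 274.032 K.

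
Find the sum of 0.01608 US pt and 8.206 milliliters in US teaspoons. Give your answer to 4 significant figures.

3.209 US teaspoons

0.01608 US pt = 1.54368 US tsp and 8.206 mL = 1.66487 US tsp.
1.54368 + 1.66487 ≈ 3.209 US tsp.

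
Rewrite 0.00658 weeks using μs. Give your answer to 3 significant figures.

3.98 × 10^9 microseconds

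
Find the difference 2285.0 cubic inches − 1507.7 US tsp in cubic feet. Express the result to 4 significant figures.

2285.0 in³ = 1.32234 ft³ and 1507.7 US tsp = 0.262435 ft³.
1.32234 − 0.262435 ≈ 1.060 ft³.

1.060 cubic feet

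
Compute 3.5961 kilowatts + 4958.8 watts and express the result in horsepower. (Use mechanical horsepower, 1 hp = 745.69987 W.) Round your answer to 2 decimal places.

11.47 horsepower

3.5961 kW = 4.82245 hp and 4958.8 W = 6.64986 hp.
4.82245 + 6.64986 ≈ 11.47 hp.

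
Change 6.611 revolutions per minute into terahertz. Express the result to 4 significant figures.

1 revolution per minute = 1.66667 × 10^-14 THz.
Thus 6.611 × 1.66667 × 10^-14 ≈ 1.102 × 10^-13 THz.

1.102 × 10^-13 THz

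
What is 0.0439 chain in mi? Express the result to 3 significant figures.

1 chain = 0.0125000 mi.
So 0.0439 × 0.0125000 ≈ 0.000549 mi.

0.000549 mi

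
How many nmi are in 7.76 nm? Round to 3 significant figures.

4.19 × 10^-12 nautical miles

1 nanometer = 5.39957 × 10^-13 nmi.
Then 7.76 × 5.39957 × 10^-13 ≈ 4.19 × 10^-12 nmi.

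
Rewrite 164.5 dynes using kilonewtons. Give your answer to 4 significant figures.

1 dyne = 1.00000 × 10^-8 kN.
164.5 × 1.00000 × 10^-8 ≈ 1.645 × 10^-6 kN.

1.645 × 10^-6 kN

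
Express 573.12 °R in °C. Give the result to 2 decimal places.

45.25 °C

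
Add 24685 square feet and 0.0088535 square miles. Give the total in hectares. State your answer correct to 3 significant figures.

24685 ft² = 0.229331 ha and 0.0088535 mi² = 2.29305 ha.
0.229331 + 2.29305 ≈ 2.52 ha.

2.52 ha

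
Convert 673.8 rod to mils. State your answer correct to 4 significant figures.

1 rod = 198000 mil.
So 673.8 × 198000 ≈ 1.334 × 10^8 mil.

1.334 × 10^8 mil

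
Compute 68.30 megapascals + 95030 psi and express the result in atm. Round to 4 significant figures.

7140 atm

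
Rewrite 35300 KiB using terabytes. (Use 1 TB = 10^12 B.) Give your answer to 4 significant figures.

3.615 × 10^-5 TB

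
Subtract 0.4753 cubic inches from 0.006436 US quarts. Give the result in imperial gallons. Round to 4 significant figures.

-0.0003735 imp gal

0.006436 US qt = 0.00133977 imp gal and 0.4753 in³ = 0.00171329 imp gal.
0.00133977 − 0.00171329 ≈ -0.0003735 imp gal.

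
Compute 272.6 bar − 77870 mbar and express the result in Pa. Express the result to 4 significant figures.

1.947e+7 pascals

272.6 bar = 2.72600e+7 Pa and 77870 mbar = 7.78700e+6 Pa.
2.72600e+7 − 7.78700e+6 ≈ 1.947e+7 Pa.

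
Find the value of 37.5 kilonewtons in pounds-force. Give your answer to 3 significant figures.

8430 pounds-force

1 kilonewton = 224.809 lbf.
37.5 × 224.809 ≈ 8430 lbf.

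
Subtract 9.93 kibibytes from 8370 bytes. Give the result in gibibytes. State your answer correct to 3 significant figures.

8370 B = 7.79517e-6 GiB and 9.93 KiB = 9.46999e-6 GiB.
7.79517e-6 − 9.46999e-6 ≈ -1.67e-6 GiB.

-1.67e-6 GiB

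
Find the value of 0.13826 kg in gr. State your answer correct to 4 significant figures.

2134 gr

1 kg = 15432.4 gr.
Thus 0.13826 × 15432.4 ≈ 2134 gr.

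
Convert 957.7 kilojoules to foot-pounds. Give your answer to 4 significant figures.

706400 ft·lbf

1 kJ = 737.562 ft·lbf.
So 957.7 × 737.562 ≈ 706400 ft·lbf.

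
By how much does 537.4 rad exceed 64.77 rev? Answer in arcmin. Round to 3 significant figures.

448000 arcmin

537.4 rad = 1.84745 × 10^6 arcmin and 64.77 rev = 1.39903 × 10^6 arcmin.
1.84745 × 10^6 − 1.39903 × 10^6 ≈ 448000 arcmin.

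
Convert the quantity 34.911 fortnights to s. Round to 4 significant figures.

4.223 × 10^7 seconds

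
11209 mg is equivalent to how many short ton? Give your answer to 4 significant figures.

1.236e-5 short tons

1 mg = 1.10231e-9 short ton.
So 11209 × 1.10231e-9 ≈ 1.236e-5 short ton.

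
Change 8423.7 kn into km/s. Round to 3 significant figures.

1 knot = 0.000514444 km/s.
Thus 8423.7 × 0.000514444 ≈ 4.33 km/s.

4.33 kilometers per second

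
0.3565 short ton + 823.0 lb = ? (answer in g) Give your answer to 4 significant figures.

696700 g

0.3565 short ton = 323411 g and 823.0 lb = 373307 g.
323411 + 373307 ≈ 696700 g.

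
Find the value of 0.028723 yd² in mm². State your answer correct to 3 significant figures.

1 yd² = 836127 mm².
Then 0.028723 × 836127 ≈ 24000 mm².

24000 square millimeters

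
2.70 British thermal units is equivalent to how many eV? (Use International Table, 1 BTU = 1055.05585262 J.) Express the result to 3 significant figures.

1.78 × 10^22 eV

1 British thermal unit = 6.58514 × 10^21 eV.
2.70 × 6.58514 × 10^21 ≈ 1.78 × 10^22 eV.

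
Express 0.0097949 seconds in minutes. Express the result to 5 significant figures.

1 second = 0.0166667 min.
0.0097949 × 0.0166667 ≈ 0.00016325 min.

0.00016325 min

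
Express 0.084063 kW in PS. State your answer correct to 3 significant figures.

0.114 PS

1 kilowatt = 1.35962 PS.
Then 0.084063 × 1.35962 ≈ 0.114 PS.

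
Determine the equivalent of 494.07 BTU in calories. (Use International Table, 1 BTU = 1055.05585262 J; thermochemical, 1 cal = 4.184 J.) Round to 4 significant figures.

124600 cal

1 British thermal unit = 252.164 cal.
Thus 494.07 × 252.164 ≈ 124600 cal.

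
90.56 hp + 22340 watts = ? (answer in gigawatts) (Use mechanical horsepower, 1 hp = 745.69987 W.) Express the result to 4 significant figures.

90.56 hp = 6.75306e-5 GW and 22340 W = 2.23400e-5 GW.
6.75306e-5 + 2.23400e-5 ≈ 8.987e-5 GW.

8.987e-5 gigawatts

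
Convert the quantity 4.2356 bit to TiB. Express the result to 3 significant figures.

4.82 × 10^-13 tebibytes

1 bit = 1.13687 × 10^-13 tebibytes.
Then 4.2356 × 1.13687 × 10^-13 ≈ 4.82 × 10^-13 TiB.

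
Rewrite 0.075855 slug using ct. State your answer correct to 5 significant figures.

1 slug = 72969.5 carats.
Then 0.075855 × 72969.5 ≈ 5535.1 ct.

5535.1 ct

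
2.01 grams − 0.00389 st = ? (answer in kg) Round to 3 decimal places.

-0.023 kg

2.01 g = 0.00201000 kg and 0.00389 st = 0.0247026 kg.
0.00201000 − 0.0247026 ≈ -0.023 kg.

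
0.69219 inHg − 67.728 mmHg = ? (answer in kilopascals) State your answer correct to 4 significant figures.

-6.686 kPa

0.69219 inHg = 2.34402 kPa and 67.728 mmHg = 9.02966 kPa.
2.34402 − 9.02966 ≈ -6.686 kPa.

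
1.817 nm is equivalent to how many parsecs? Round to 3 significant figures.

1 nanometer = 3.24078 × 10^-26 pc.
1.817 × 3.24078 × 10^-26 ≈ 5.89 × 10^-26 pc.

5.89 × 10^-26 pc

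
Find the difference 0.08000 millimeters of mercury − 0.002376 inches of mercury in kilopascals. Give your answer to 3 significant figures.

0.08000 mmHg = 0.0106658 kPa and 0.002376 inHg = 0.00804606 kPa.
0.0106658 − 0.00804606 ≈ 0.00262 kPa.

0.00262 kilopascals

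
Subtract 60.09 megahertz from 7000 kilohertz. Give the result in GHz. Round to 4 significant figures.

-0.05309 GHz

7000 kHz = 0.00700000 GHz and 60.09 MHz = 0.0600900 GHz.
0.00700000 − 0.0600900 ≈ -0.05309 GHz.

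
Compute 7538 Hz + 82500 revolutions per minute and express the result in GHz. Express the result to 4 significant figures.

8.913e-6 GHz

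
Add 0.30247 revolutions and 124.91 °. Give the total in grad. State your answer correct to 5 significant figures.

259.78 grad

0.30247 rev = 120.988 grad and 124.91 ° = 138.789 grad.
120.988 + 138.789 ≈ 259.78 grad.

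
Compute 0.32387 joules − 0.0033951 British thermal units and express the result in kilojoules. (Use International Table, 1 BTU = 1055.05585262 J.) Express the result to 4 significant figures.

0.32387 J = 0.000323870 kJ and 0.0033951 BTU = 0.00358202 kJ.
0.000323870 − 0.00358202 ≈ -0.003258 kJ.

-0.003258 kJ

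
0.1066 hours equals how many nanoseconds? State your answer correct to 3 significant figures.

3.84e+11 nanoseconds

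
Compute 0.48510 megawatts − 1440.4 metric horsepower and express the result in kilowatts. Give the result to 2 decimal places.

-574.31 kilowatts

0.48510 MW = 485.100 kW and 1440.4 PS = 1059.41 kW.
485.100 − 1059.41 ≈ -574.31 kW.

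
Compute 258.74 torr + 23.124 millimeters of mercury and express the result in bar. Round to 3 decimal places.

0.376 bar

258.74 torr = 0.344958 bar and 23.124 mmHg = 0.0308295 bar.
0.344958 + 0.0308295 ≈ 0.376 bar.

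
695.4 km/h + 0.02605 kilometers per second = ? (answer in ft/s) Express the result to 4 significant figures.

695.4 km/h = 633.749 ft/s and 0.02605 km/s = 85.4659 ft/s.
633.749 + 85.4659 ≈ 719.2 ft/s.

719.2 ft/s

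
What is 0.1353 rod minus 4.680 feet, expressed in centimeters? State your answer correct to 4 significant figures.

-74.60 centimeters

0.1353 rod = 68.0451 cm and 4.680 ft = 142.646 cm.
68.0451 − 142.646 ≈ -74.60 cm.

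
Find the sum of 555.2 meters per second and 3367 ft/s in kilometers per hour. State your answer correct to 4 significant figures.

555.2 m/s = 1998.72 km/h and 3367 ft/s = 3694.54 km/h.
1998.72 + 3694.54 ≈ 5693 km/h.

5693 kilometers per hour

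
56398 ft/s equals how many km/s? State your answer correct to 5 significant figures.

17.190 km/s

1 ft/s = 0.000304800 km/s.
So 56398 × 0.000304800 ≈ 17.190 km/s.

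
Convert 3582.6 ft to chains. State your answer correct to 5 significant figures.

1 foot = 0.0151515 chain.
Thus 3582.6 × 0.0151515 ≈ 54.282 chain.

54.282 chains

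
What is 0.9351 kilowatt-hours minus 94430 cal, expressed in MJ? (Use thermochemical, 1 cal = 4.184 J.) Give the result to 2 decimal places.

0.9351 kWh = 3.36636 MJ and 94430 cal = 0.395095 MJ.
3.36636 − 0.395095 ≈ 2.97 MJ.

2.97 MJ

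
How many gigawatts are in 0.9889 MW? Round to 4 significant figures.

1 megawatt = 0.00100000 gigawatts.
Thus 0.9889 × 0.00100000 ≈ 0.0009889 GW.

0.0009889 GW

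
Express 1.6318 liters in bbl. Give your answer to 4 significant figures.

1 L = 0.00628981 bbl.
1.6318 × 0.00628981 ≈ 0.01026 bbl.

0.01026 bbl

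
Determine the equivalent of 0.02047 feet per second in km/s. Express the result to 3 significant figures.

6.24 × 10^-6 kilometers per second

1 ft/s = 0.000304800 km/s.
Thus 0.02047 × 0.000304800 ≈ 6.24 × 10^-6 km/s.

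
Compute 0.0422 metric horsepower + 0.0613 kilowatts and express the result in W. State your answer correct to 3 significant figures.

0.0422 PS = 31.0380 W and 0.0613 kW = 61.3000 W.
31.0380 + 61.3000 ≈ 92.3 W.

92.3 W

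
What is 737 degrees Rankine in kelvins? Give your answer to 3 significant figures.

409 kelvins

°R = K × 9/5.
Applying the formula gives 409 K.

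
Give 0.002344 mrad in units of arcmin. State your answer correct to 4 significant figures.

0.008058 arcmin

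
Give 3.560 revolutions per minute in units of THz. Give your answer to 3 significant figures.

5.93 × 10^-14 THz

1 rpm = 1.66667 × 10^-14 THz.
Then 3.560 × 1.66667 × 10^-14 ≈ 5.93 × 10^-14 THz.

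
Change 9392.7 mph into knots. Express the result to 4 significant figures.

8162 kn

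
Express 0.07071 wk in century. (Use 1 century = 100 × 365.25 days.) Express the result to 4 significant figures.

1.355e-5 centuries

1 week = 0.000191650 century.
Thus 0.07071 × 0.000191650 ≈ 1.355e-5 century.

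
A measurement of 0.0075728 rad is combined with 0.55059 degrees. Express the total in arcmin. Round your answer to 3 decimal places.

59.069 arcmin

0.0075728 rad = 26.0334 arcmin and 0.55059 ° = 33.0354 arcmin.
26.0334 + 33.0354 ≈ 59.069 arcmin.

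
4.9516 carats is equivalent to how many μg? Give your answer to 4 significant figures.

990300 micrograms

1 carat = 200000 μg.
So 4.9516 × 200000 ≈ 990300 μg.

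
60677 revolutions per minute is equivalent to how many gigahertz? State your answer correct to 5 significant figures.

1 revolution per minute = 1.66667 × 10^-11 GHz.
Then 60677 × 1.66667 × 10^-11 ≈ 1.0113 × 10^-6 GHz.

1.0113 × 10^-6 GHz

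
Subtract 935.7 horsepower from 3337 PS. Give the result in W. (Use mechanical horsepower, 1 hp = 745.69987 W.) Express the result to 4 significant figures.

3337 PS = 2.45436e+6 W and 935.7 hp = 697751 W.
2.45436e+6 − 697751 ≈ 1.757e+6 W.

1.757e+6 W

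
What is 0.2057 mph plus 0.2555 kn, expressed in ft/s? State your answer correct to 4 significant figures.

0.7329 ft/s

0.2057 mph = 0.301693 ft/s and 0.2555 kn = 0.431235 ft/s.
0.301693 + 0.431235 ≈ 0.7329 ft/s.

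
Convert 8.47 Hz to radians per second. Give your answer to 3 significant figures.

1 hertz = 6.28319 rad/s.
Thus 8.47 × 6.28319 ≈ 53.2 rad/s.

53.2 radians per second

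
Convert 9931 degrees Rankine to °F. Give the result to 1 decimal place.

9471.3 °F

°R = °F + 459.67.
Applying the formula gives 9471.3 °F.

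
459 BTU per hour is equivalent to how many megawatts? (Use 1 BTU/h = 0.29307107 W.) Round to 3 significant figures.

1 BTU/h = 2.93071 × 10^-7 megawatts.
So 459 × 2.93071 × 10^-7 ≈ 0.000135 MW.

0.000135 MW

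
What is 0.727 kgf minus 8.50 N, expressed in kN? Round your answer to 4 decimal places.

0.727 kgf = 0.00712943 kN and 8.50 N = 0.00850000 kN.
0.00712943 − 0.00850000 ≈ -0.0014 kN.

-0.0014 kilonewtons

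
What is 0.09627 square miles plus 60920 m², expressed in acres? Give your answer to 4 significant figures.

0.09627 mi² = 61.6128 acre and 60920 m² = 15.0537 acre.
61.6128 + 15.0537 ≈ 76.67 acre.

76.67 acres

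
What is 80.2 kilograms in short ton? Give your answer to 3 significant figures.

1 kg = 0.00110231 short tons.
Then 80.2 × 0.00110231 ≈ 0.0884 short ton.

0.0884 short ton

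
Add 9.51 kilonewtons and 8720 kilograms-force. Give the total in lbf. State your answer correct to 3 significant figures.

9.51 kN = 2137.93 lbf and 8720 kgf = 19224.3 lbf.
2137.93 + 19224.3 ≈ 21400 lbf.

21400 lbf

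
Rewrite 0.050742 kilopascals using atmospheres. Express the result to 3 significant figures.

1 kPa = 0.00986923 atm.
Then 0.050742 × 0.00986923 ≈ 0.000501 atm.

0.000501 atmospheres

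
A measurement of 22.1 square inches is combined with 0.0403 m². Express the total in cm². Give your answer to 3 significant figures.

546 cm²

22.1 in² = 142.580 cm² and 0.0403 m² = 403.000 cm².
142.580 + 403.000 ≈ 546 cm².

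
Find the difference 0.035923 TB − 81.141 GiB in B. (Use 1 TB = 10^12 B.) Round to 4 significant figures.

0.035923 TB = 3.59230e+10 B and 81.141 GiB = 8.71245e+10 B.
3.59230e+10 − 8.71245e+10 ≈ -5.120e+10 B.

-5.120e+10 B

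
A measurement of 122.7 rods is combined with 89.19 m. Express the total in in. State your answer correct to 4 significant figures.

122.7 rod = 24294.6 in and 89.19 m = 3511.42 in.
24294.6 + 3511.42 ≈ 27810 in.

27810 in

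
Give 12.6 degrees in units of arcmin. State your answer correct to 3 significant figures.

756 arcmin

1 ° = 60.0000 arcminutes.
So 12.6 × 60.0000 ≈ 756 arcmin.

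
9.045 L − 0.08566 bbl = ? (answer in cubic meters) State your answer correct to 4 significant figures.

9.045 L = 0.00904500 m³ and 0.08566 bbl = 0.0136189 m³.
0.00904500 − 0.0136189 ≈ -0.004574 m³.

-0.004574 m³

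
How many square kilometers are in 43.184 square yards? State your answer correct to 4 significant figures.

3.611 × 10^-5 square kilometers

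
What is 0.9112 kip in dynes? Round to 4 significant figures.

4.053 × 10^8 dynes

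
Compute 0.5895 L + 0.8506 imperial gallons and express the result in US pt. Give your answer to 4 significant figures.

9.418 US pints

0.5895 L = 1.24584 US pt and 0.8506 imp gal = 8.17222 US pt.
1.24584 + 8.17222 ≈ 9.418 US pt.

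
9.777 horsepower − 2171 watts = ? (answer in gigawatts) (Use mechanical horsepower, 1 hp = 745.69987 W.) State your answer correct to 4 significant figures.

5.120 × 10^-6 GW

9.777 hp = 7.29071 × 10^-6 GW and 2171 W = 2.17100 × 10^-6 GW.
7.29071 × 10^-6 − 2.17100 × 10^-6 ≈ 5.120 × 10^-6 GW.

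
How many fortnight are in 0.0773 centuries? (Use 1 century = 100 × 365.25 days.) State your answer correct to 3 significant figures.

1 century = 2608.93 fortnight.
Thus 0.0773 × 2608.93 ≈ 202 fortnight.

202 fortnight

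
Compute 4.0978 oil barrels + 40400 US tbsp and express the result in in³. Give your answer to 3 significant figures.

4.0978 bbl = 39756.9 in³ and 40400 US tbsp = 36454.7 in³.
39756.9 + 36454.7 ≈ 76200 in³.

76200 cubic inches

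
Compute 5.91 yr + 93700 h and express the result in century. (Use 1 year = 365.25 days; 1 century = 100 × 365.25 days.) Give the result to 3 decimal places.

0.166 century

5.91 yr = 0.0591000 century and 93700 h = 0.106890 century.
0.0591000 + 0.106890 ≈ 0.166 century.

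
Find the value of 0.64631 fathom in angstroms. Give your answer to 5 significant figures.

1 fathom = 1.82880e+10 angstroms.
Thus 0.64631 × 1.82880e+10 ≈ 1.1820e+10 Å.

1.1820e+10 angstroms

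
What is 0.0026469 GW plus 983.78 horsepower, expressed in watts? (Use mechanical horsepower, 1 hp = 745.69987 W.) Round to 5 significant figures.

3.3805e+6 W

0.0026469 GW = 2.64690e+6 W and 983.78 hp = 733605 W.
2.64690e+6 + 733605 ≈ 3.3805e+6 W.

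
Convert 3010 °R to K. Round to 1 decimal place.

1672.2 K

°R = K × 9/5.
Applying the formula gives 1672.2 K.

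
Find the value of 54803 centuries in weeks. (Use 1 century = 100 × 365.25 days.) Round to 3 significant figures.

1 century = 5217.86 wk.
54803 × 5217.86 ≈ 2.86 × 10^8 wk.

2.86 × 10^8 weeks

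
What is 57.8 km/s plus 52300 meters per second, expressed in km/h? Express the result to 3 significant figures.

57.8 km/s = 208080 km/h and 52300 m/s = 188280 km/h.
208080 + 188280 ≈ 396000 km/h.

396000 km/h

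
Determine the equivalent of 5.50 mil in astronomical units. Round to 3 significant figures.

9.34e-16 astronomical units

1 mil = 1.69789e-16 au.
So 5.50 × 1.69789e-16 ≈ 9.34e-16 au.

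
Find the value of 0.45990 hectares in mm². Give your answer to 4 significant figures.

4.599 × 10^9 square millimeters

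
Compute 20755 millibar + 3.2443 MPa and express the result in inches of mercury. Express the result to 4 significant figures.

1571 inches of mercury

20755 mbar = 612.895 inHg and 3.2443 MPa = 958.041 inHg.
612.895 + 958.041 ≈ 1571 inHg.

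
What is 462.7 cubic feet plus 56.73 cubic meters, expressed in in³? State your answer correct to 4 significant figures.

4.261 × 10^6 in³

462.7 ft³ = 799546 in³ and 56.73 m³ = 3.46188 × 10^6 in³.
799546 + 3.46188 × 10^6 ≈ 4.261 × 10^6 in³.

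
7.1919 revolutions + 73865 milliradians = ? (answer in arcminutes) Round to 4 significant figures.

7.1919 rev = 155345 arcmin and 73865 mrad = 253929 arcmin.
155345 + 253929 ≈ 409300 arcmin.

409300 arcmin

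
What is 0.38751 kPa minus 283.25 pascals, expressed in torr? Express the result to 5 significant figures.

0.78201 torr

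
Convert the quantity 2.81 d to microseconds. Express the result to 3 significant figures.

2.43e+11 μs

1 day = 8.64000e+10 microseconds.
Thus 2.81 × 8.64000e+10 ≈ 2.43e+11 μs.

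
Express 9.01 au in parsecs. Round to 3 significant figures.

1 au = 4.84814e-6 pc.
9.01 × 4.84814e-6 ≈ 4.37e-5 pc.

4.37e-5 pc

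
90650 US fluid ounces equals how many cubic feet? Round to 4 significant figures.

94.67 cubic feet

1 US fluid ounce = 0.00104438 cubic feet.
Then 90650 × 0.00104438 ≈ 94.67 ft³.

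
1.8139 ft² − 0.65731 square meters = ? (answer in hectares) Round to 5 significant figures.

1.8139 ft² = 1.68517e-5 ha and 0.65731 m² = 6.57310e-5 ha.
1.68517e-5 − 6.57310e-5 ≈ -4.8879e-5 ha.

-4.8879e-5 ha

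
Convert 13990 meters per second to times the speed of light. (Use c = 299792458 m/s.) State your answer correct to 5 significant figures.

1 m/s = 3.33564 × 10^-9 times the speed of light.
Then 13990 × 3.33564 × 10^-9 ≈ 4.6666 × 10^-5 c.

4.6666 × 10^-5 c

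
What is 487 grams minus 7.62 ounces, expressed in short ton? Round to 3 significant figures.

487 g = 0.000536826 short ton and 7.62 oz = 0.000238125 short ton.
0.000536826 − 0.000238125 ≈ 0.000299 short ton.

0.000299 short tons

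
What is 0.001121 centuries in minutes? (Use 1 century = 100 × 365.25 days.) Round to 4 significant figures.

1 century = 5.25960 × 10^7 min.
Thus 0.001121 × 5.25960 × 10^7 ≈ 58960 min.

58960 minutes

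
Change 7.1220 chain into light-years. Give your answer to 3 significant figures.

1.51 × 10^-14 ly

1 chain = 2.12635 × 10^-15 light-years.
7.1220 × 2.12635 × 10^-15 ≈ 1.51 × 10^-14 ly.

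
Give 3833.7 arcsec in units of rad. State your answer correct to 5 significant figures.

0.018586 rad

1 arcsec = 4.84814e-6 rad.
Then 3833.7 × 4.84814e-6 ≈ 0.018586 rad.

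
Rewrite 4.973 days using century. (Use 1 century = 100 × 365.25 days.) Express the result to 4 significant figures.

1 d = 2.73785 × 10^-5 century.
So 4.973 × 2.73785 × 10^-5 ≈ 0.0001362 century.

0.0001362 century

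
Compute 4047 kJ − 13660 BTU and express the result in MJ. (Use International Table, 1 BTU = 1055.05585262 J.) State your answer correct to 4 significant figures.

4047 kJ = 4.04700 MJ and 13660 BTU = 14.4121 MJ.
4.04700 − 14.4121 ≈ -10.37 MJ.

-10.37 megajoules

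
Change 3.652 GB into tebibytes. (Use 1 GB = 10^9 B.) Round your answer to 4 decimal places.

0.0033 tebibytes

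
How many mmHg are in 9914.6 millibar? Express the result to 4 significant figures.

1 millibar = 0.750062 mmHg.
9914.6 × 0.750062 ≈ 7437 mmHg.

7437 millimeters of mercury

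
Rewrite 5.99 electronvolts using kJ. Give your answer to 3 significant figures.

9.60e-22 kJ

1 electronvolt = 1.60218e-22 kJ.
5.99 × 1.60218e-22 ≈ 9.60e-22 kJ.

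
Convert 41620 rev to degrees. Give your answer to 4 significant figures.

1 revolution = 360.000 °.
41620 × 360.000 ≈ 1.498e+7 °.

1.498e+7 °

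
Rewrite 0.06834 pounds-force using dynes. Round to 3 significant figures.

1 lbf = 444822 dyn.
Then 0.06834 × 444822 ≈ 30400 dyn.

30400 dyn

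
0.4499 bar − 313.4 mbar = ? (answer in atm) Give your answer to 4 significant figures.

0.1347 atm

0.4499 bar = 0.444017 atm and 313.4 mbar = 0.309302 atm.
0.444017 − 0.309302 ≈ 0.1347 atm.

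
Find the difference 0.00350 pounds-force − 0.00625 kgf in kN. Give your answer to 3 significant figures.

0.00350 lbf = 1.55688 × 10^-5 kN and 0.00625 kgf = 6.12916 × 10^-5 kN.
1.55688 × 10^-5 − 6.12916 × 10^-5 ≈ -4.57 × 10^-5 kN.

-4.57 × 10^-5 kN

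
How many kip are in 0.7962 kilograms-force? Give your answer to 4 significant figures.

0.001755 kip

1 kgf = 0.00220462 kip.
Thus 0.7962 × 0.00220462 ≈ 0.001755 kip.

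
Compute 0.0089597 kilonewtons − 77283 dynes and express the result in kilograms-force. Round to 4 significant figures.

0.8348 kgf

0.0089597 kN = 0.913635 kgf and 77283 dyn = 0.0788067 kgf.
0.913635 − 0.0788067 ≈ 0.8348 kgf.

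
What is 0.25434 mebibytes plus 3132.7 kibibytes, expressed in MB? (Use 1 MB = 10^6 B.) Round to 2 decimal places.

3.47 MB

0.25434 MiB = 0.266695 MB and 3132.7 KiB = 3.20788 MB.
0.266695 + 3.20788 ≈ 3.47 MB.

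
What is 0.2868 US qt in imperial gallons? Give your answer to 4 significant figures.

0.05970 imperial gallons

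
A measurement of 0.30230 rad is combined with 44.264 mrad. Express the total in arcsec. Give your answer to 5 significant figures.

71484 arcsec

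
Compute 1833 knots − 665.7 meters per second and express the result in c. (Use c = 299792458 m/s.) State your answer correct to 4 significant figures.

9.249e-7 c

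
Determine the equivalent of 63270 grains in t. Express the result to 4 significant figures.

0.004100 t

1 gr = 6.47989 × 10^-8 t.
63270 × 6.47989 × 10^-8 ≈ 0.004100 t.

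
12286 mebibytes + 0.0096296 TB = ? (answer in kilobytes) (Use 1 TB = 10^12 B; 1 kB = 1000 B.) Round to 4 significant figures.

12286 MiB = 1.28828e+7 kB and 0.0096296 TB = 9.62960e+6 kB.
1.28828e+7 + 9.62960e+6 ≈ 2.251e+7 kB.

2.251e+7 kB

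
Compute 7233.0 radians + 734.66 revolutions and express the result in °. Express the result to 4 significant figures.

678900 °

7233.0 rad = 414420 ° and 734.66 rev = 264478 °.
414420 + 264478 ≈ 678900 °.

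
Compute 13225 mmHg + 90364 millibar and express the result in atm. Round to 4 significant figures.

106.6 atm

13225 mmHg = 17.4013 atm and 90364 mbar = 89.1823 atm.
17.4013 + 89.1823 ≈ 106.6 atm.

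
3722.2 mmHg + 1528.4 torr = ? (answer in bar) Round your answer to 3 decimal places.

7.000 bar

3722.2 mmHg = 4.96253 bar and 1528.4 torr = 2.03770 bar.
4.96253 + 2.03770 ≈ 7.000 bar.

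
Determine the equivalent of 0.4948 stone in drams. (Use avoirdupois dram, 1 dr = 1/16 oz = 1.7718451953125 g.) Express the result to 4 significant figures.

1 stone = 3584.00 dr.
0.4948 × 3584.00 ≈ 1773 dr.

1773 dr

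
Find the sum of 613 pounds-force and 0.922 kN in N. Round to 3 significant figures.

613 lbf = 2726.76 N and 0.922 kN = 922.000 N.
2726.76 + 922.000 ≈ 3650 N.

3650 N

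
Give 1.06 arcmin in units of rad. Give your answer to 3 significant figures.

0.000308 rad

1 arcminute = 0.000290888 radians.
Thus 1.06 × 0.000290888 ≈ 0.000308 rad.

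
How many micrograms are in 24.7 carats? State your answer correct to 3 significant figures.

1 ct = 200000 micrograms.
Thus 24.7 × 200000 ≈ 4.94e+6 μg.

4.94e+6 micrograms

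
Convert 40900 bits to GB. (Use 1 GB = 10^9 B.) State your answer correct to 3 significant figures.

1 bit = 1.25000e-10 GB.
Thus 40900 × 1.25000e-10 ≈ 5.11e-6 GB.

5.11e-6 GB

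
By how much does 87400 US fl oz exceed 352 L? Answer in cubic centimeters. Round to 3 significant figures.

2.23e+6 cm³

87400 US fl oz = 2.58473e+6 cm³ and 352 L = 352000 cm³.
2.58473e+6 − 352000 ≈ 2.23e+6 cm³.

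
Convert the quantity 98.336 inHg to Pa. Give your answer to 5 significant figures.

333000 pascals

1 inHg = 3386.39 Pa.
So 98.336 × 3386.39 ≈ 333000 Pa.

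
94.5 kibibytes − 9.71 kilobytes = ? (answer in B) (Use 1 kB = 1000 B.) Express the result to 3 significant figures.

94.5 KiB = 96768.0 B and 9.71 kB = 9710.00 B.
96768.0 − 9710.00 ≈ 87100 B.

87100 B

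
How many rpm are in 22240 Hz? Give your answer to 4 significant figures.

1.334e+6 revolutions per minute

1 hertz = 60.0000 revolutions per minute.
Thus 22240 × 60.0000 ≈ 1.334e+6 rpm.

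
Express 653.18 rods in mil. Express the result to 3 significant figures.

1.29e+8 mils

1 rod = 198000 mil.
Thus 653.18 × 198000 ≈ 1.29e+8 mil.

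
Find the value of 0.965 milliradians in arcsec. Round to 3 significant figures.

199 arcseconds

1 milliradian = 206.265 arcsec.
So 0.965 × 206.265 ≈ 199 arcsec.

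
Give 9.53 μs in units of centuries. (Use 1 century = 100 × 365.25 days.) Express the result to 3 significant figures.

3.02e-15 century

1 μs = 3.16881e-16 centuries.
So 9.53 × 3.16881e-16 ≈ 3.02e-15 century.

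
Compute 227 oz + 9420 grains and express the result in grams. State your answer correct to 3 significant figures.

227 oz = 6435.34 g and 9420 gr = 610.406 g.
6435.34 + 610.406 ≈ 7050 g.

7050 grams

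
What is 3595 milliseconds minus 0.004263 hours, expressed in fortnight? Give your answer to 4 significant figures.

-9.715 × 10^-6 fortnight

3595 ms = 2.97206 × 10^-6 fortnight and 0.004263 h = 1.26875 × 10^-5 fortnight.
2.97206 × 10^-6 − 1.26875 × 10^-5 ≈ -9.715 × 10^-6 fortnight.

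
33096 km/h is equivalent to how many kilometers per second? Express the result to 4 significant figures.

9.193 kilometers per second

1 km/h = 0.000277778 km/s.
Thus 33096 × 0.000277778 ≈ 9.193 km/s.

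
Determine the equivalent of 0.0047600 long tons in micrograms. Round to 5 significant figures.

1 long ton = 1.01605 × 10^12 micrograms.
Then 0.0047600 × 1.01605 × 10^12 ≈ 4.8364 × 10^9 μg.

4.8364 × 10^9 μg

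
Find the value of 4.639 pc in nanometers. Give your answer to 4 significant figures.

1.431e+26 nm

1 pc = 3.08568e+25 nm.
4.639 × 3.08568e+25 ≈ 1.431e+26 nm.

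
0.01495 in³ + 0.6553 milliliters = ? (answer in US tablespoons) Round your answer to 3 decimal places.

0.01495 in³ = 0.0165680 US tbsp and 0.6553 mL = 0.0443167 US tbsp.
0.0165680 + 0.0443167 ≈ 0.061 US tbsp.

0.061 US tbsp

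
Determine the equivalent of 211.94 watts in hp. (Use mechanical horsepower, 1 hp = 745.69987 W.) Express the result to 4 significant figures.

1 watt = 0.00134102 horsepower.
Then 211.94 × 0.00134102 ≈ 0.2842 hp.

0.2842 horsepower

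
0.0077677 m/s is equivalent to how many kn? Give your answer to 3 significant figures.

0.0151 kn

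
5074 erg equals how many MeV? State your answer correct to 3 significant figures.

3.17e+9 megaelectronvolts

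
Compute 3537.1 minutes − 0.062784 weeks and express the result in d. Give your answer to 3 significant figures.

2.02 d

3537.1 min = 2.45632 d and 0.062784 wk = 0.439488 d.
2.45632 − 0.439488 ≈ 2.02 d.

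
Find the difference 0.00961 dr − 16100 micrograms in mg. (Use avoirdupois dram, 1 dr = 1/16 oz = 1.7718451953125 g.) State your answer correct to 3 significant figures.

0.00961 dr = 17.0274 mg and 16100 μg = 16.1000 mg.
17.0274 − 16.1000 ≈ 0.927 mg.

0.927 milligrams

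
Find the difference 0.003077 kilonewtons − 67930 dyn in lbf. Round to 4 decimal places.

0.003077 kN = 0.691737 lbf and 67930 dyn = 0.152713 lbf.
0.691737 − 0.152713 ≈ 0.5390 lbf.

0.5390 pounds-force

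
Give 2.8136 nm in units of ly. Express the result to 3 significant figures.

1 nanometer = 1.05700 × 10^-25 ly.
2.8136 × 1.05700 × 10^-25 ≈ 2.97 × 10^-25 ly.

2.97 × 10^-25 light-years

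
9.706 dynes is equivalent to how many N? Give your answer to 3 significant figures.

1 dyn = 1.00000e-5 newtons.
9.706 × 1.00000e-5 ≈ 9.71e-5 N.

9.71e-5 N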